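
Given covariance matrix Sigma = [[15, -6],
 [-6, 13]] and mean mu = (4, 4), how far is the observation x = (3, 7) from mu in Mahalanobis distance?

Step 1 — centre the observation: (x - mu) = (-1, 3).

Step 2 — invert Sigma. det(Sigma) = 15·13 - (-6)² = 159.
  Sigma^{-1} = (1/det) · [[d, -b], [-b, a]] = [[0.0818, 0.0377],
 [0.0377, 0.0943]].

Step 3 — form the quadratic (x - mu)^T · Sigma^{-1} · (x - mu):
  Sigma^{-1} · (x - mu) = (0.0314, 0.2453).
  (x - mu)^T · [Sigma^{-1} · (x - mu)] = (-1)·(0.0314) + (3)·(0.2453) = 0.7044.

Step 4 — take square root: d = √(0.7044) ≈ 0.8393.

d(x, mu) = √(0.7044) ≈ 0.8393


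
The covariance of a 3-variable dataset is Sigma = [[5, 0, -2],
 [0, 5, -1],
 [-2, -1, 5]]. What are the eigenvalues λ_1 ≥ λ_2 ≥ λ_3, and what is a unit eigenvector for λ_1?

Step 1 — characteristic polynomial p(λ) = det(λI - Sigma) = λ³ - tr·λ² + c_1·λ - det, where tr = trace, c_1 = sum of the principal 2×2 minors, det = det(Sigma):
  tr = 5 + 5 + 5 = 15,
  c_1 = (5·5 - (0)²) + (5·5 - (-2)²) + (5·5 - (-1)²) = 25 + 21 + 24 = 70,
  det = 5·(5·5 - (-1)²) - (0)·((0)·5 - (-1)·(-2)) + (-2)·((0)·(-1) - 5·(-2)) = 5·(24) - (0)·(-2) + (-2)·(10) = 100.
  So p(λ) = λ³ - 15λ² + 70λ - 100.
Step 2 — look for an integer root (rational root theorem: any rational root is an integer divisor of 100). Testing λ = 5:
  p(5) = 125 - 375 + 350 - 100 = 0  ✓
  Dividing out (λ - 5): p(λ) = (λ - 5)(λ² - 10λ + 20).
Step 3 — remaining eigenvalues from the quadratic λ² - 10λ + 20 = 0:
  Δ = 10² - 4·20 = 100 - 80 = 20,  λ = (10 ± √20)/2 = (10 ± 4.4721)/2 ≈ 7.2361 or 2.7639.
  Sorted: λ_1 = 7.2361,  λ_2 = 5,  λ_3 = 2.7639  (check: sum = 15 = tr ✓).

Step 4 — unit eigenvector for λ_1 ≈ 7.2361: v spans the null space of (Sigma - λ_1 I), whose rows are
  r_1 = (-2.2361, 0, -2),  r_2 = (0, -2.2361, -1),  r_3 = (-2, -1, -2.2361).
  v is orthogonal to every row, so take v ∝ r_1 × r_2 = ((0)·(-1) - (-2)·(-2.2361), (-2)·(0) - (-2.2361)·(-1), (-2.2361)·(-2.2361) - (0)·(0)) ≈ (-4.4721, -2.2361, 5).
  Rescale (multiply by -1 so the first nonzero entry is positive): u = (4.4721, 2.2361, -5).
  ||u|| = √((4.4721)² + (2.2361)² + (-5)²) = √(50) ≈ 7.0711,  v_1 = u/||u|| ≈ (0.6325, 0.3162, -0.7071) (||v_1|| = 1).

λ_1 = 7.2361,  λ_2 = 5,  λ_3 = 2.7639;  v_1 ≈ (0.6325, 0.3162, -0.7071)


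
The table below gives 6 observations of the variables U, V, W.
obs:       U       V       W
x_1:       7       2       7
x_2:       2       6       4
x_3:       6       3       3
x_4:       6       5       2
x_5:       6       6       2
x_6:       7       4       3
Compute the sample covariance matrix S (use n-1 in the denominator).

Step 1 — column means:
  mean(U) = (7 + 2 + 6 + 6 + 6 + 7) / 6 = 34/6 = 5.6667
  mean(V) = (2 + 6 + 3 + 5 + 6 + 4) / 6 = 26/6 = 4.3333
  mean(W) = (7 + 4 + 3 + 2 + 2 + 3) / 6 = 21/6 = 3.5

Step 2 — sample covariance S[i,j] = (1/(n-1)) · Σ_k (x_{k,i} - mean_i) · (x_{k,j} - mean_j), with n-1 = 5.
  S[U,U] = ((1.3333)·(1.3333) + (-3.6667)·(-3.6667) + (0.3333)·(0.3333) + (0.3333)·(0.3333) + (0.3333)·(0.3333) + (1.3333)·(1.3333)) / 5 = 17.3333/5 = 3.4667
  S[U,V] = ((1.3333)·(-2.3333) + (-3.6667)·(1.6667) + (0.3333)·(-1.3333) + (0.3333)·(0.6667) + (0.3333)·(1.6667) + (1.3333)·(-0.3333)) / 5 = -9.3333/5 = -1.8667
  S[U,W] = ((1.3333)·(3.5) + (-3.6667)·(0.5) + (0.3333)·(-0.5) + (0.3333)·(-1.5) + (0.3333)·(-1.5) + (1.3333)·(-0.5)) / 5 = 1/5 = 0.2
  S[V,V] = ((-2.3333)·(-2.3333) + (1.6667)·(1.6667) + (-1.3333)·(-1.3333) + (0.6667)·(0.6667) + (1.6667)·(1.6667) + (-0.3333)·(-0.3333)) / 5 = 13.3333/5 = 2.6667
  S[V,W] = ((-2.3333)·(3.5) + (1.6667)·(0.5) + (-1.3333)·(-0.5) + (0.6667)·(-1.5) + (1.6667)·(-1.5) + (-0.3333)·(-0.5)) / 5 = -10/5 = -2
  S[W,W] = ((3.5)·(3.5) + (0.5)·(0.5) + (-0.5)·(-0.5) + (-1.5)·(-1.5) + (-1.5)·(-1.5) + (-0.5)·(-0.5)) / 5 = 17.5/5 = 3.5

S is symmetric (S[j,i] = S[i,j]). Assembling:

S = [[3.4667, -1.8667, 0.2],
 [-1.8667, 2.6667, -2],
 [0.2, -2, 3.5]]


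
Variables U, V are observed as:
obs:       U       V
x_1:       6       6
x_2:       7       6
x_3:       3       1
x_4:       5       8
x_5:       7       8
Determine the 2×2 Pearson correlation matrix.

Step 1 — column means:
  mean(U) = (6 + 7 + 3 + 5 + 7) / 5 = 28/5 = 5.6
  mean(V) = (6 + 6 + 1 + 8 + 8) / 5 = 29/5 = 5.8

Step 2 — sample variances and covariances s[i,j] = (1/(n-1)) · Σ_k (x_{k,i} - mean_i) · (x_{k,j} - mean_j), with n-1 = 4:
  s[U,U] = ((0.4)·(0.4) + (1.4)·(1.4) + (-2.6)·(-2.6) + (-0.6)·(-0.6) + (1.4)·(1.4)) / 4 = 11.2/4 = 2.8
  s[U,V] = ((0.4)·(0.2) + (1.4)·(0.2) + (-2.6)·(-4.8) + (-0.6)·(2.2) + (1.4)·(2.2)) / 4 = 14.6/4 = 3.65
  s[V,V] = ((0.2)·(0.2) + (0.2)·(0.2) + (-4.8)·(-4.8) + (2.2)·(2.2) + (2.2)·(2.2)) / 4 = 32.8/4 = 8.2
  Sample standard deviations s_i = √(s[i,i]):
  s(U) = √(2.8) = 1.6733
  s(V) = √(8.2) = 2.8636

Step 3 — r_{ij} = s_{ij} / (s_i · s_j):
  r[U,U] = 1 (diagonal).
  r[U,V] = 3.65 / (1.6733 · 2.8636) = 3.65 / 4.7917 = 0.7617
  r[V,V] = 1 (diagonal).

R is symmetric with unit diagonal. Assembling:

R = [[1, 0.7617],
 [0.7617, 1]]


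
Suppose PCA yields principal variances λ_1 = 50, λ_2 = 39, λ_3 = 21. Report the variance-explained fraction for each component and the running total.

Step 1 — total variance = trace(Sigma) = Σ λ_i = 50 + 39 + 21 = 110.

Step 2 — fraction explained by component i = λ_i / Σ λ:
  PC1: 50/110 = 0.4545
  PC2: 39/110 = 0.3545
  PC3: 21/110 = 0.1909

Step 3 — cumulative fraction after k components = (λ_1 + ... + λ_k) / Σ λ:
  k = 1: 50/110 = 0.4545
  k = 2: (50 + 39)/110 = 89/110 = 0.8091
  k = 3: (50 + 39 + 21)/110 = 110/110 = 1

Summary (fraction, with percent):

explained: PC1 0.4545 (45.45%), PC2 0.3545 (35.45%), PC3 0.1909 (19.09%);  cumulative: 0.4545, 0.8091, 1


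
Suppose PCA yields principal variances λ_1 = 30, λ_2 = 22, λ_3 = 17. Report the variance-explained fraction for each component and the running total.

Step 1 — total variance = trace(Sigma) = Σ λ_i = 30 + 22 + 17 = 69.

Step 2 — fraction explained by component i = λ_i / Σ λ:
  PC1: 30/69 = 0.4348
  PC2: 22/69 = 0.3188
  PC3: 17/69 = 0.2464

Step 3 — cumulative fraction after k components = (λ_1 + ... + λ_k) / Σ λ:
  k = 1: 30/69 = 0.4348
  k = 2: (30 + 22)/69 = 52/69 = 0.7536
  k = 3: (30 + 22 + 17)/69 = 69/69 = 1

Summary (fraction, with percent):

explained: PC1 0.4348 (43.48%), PC2 0.3188 (31.88%), PC3 0.2464 (24.64%);  cumulative: 0.4348, 0.7536, 1


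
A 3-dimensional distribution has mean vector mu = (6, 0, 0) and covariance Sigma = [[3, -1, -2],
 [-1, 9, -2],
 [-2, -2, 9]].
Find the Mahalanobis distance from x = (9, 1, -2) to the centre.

Step 1 — centre the observation: (x - mu) = (3, 1, -2).

Step 2 — invert Sigma (cofactor / det for 3×3, or solve directly):
  Sigma^{-1} = [[0.4326, 0.073, 0.1124],
 [0.073, 0.1292, 0.0449],
 [0.1124, 0.0449, 0.1461]].

Step 3 — form the quadratic (x - mu)^T · Sigma^{-1} · (x - mu):
  Sigma^{-1} · (x - mu) = (1.1461, 0.2584, 0.0899).
  (x - mu)^T · [Sigma^{-1} · (x - mu)] = (3)·(1.1461) + (1)·(0.2584) + (-2)·(0.0899) = 3.5169.

Step 4 — take square root: d = √(3.5169) ≈ 1.8753.

d(x, mu) = √(3.5169) ≈ 1.8753


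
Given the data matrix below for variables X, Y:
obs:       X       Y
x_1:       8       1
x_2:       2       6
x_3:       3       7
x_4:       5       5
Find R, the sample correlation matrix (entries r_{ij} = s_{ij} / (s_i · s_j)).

Step 1 — column means:
  mean(X) = (8 + 2 + 3 + 5) / 4 = 18/4 = 4.5
  mean(Y) = (1 + 6 + 7 + 5) / 4 = 19/4 = 4.75

Step 2 — sample variances and covariances s[i,j] = (1/(n-1)) · Σ_k (x_{k,i} - mean_i) · (x_{k,j} - mean_j), with n-1 = 3:
  s[X,X] = ((3.5)·(3.5) + (-2.5)·(-2.5) + (-1.5)·(-1.5) + (0.5)·(0.5)) / 3 = 21/3 = 7
  s[X,Y] = ((3.5)·(-3.75) + (-2.5)·(1.25) + (-1.5)·(2.25) + (0.5)·(0.25)) / 3 = -19.5/3 = -6.5
  s[Y,Y] = ((-3.75)·(-3.75) + (1.25)·(1.25) + (2.25)·(2.25) + (0.25)·(0.25)) / 3 = 20.75/3 = 6.9167
  Sample standard deviations s_i = √(s[i,i]):
  s(X) = √(7) = 2.6458
  s(Y) = √(6.9167) = 2.63

Step 3 — r_{ij} = s_{ij} / (s_i · s_j):
  r[X,X] = 1 (diagonal).
  r[X,Y] = -6.5 / (2.6458 · 2.63) = -6.5 / 6.9582 = -0.9341
  r[Y,Y] = 1 (diagonal).

R is symmetric with unit diagonal. Assembling:

R = [[1, -0.9341],
 [-0.9341, 1]]


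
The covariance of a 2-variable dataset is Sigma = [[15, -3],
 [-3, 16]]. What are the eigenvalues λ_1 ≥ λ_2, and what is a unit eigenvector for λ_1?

Step 1 — characteristic polynomial of 2×2 Sigma:
  det(Sigma - λI) = λ² - trace · λ + det = 0.
  trace = 15 + 16 = 31, det = 15·16 - (-3)² = 231.
Step 2 — discriminant:
  Δ = trace² - 4·det = 961 - 924 = 37.
Step 3 — eigenvalues:
  λ = (trace ± √Δ)/2 = (31 ± 6.0828)/2,
  λ_1 = 18.5414,  λ_2 = 12.4586.

Step 4 — unit eigenvector for λ_1: solve (Sigma - λ_1 I)v = 0. First row:
  (15 - 18.5414)·v_x + (-3)·v_y = 0, i.e. (-3.5414)·v_x + (-3)·v_y = 0,
  so v ∝ (b, λ_1 - a) = (-3, 3.5414); multiply by -1 so the first entry is positive: u = (3, -3.5414).
  ||u|| = √((3)² + (-3.5414)²) = √(21.5414) ≈ 4.6413,
  v_1 = u/||u|| ≈ (0.6464, -0.763) (||v_1|| = 1).

λ_1 = 18.5414,  λ_2 = 12.4586;  v_1 ≈ (0.6464, -0.763)


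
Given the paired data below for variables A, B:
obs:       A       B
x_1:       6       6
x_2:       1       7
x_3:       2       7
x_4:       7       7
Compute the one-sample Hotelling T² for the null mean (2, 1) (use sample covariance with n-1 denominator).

Step 1 — sample mean vector:
  mean(A) = (6 + 1 + 2 + 7) / 4 = 16/4 = 4
  mean(B) = (6 + 7 + 7 + 7) / 4 = 27/4 = 6.75
  x̄ = (4, 6.75),  deviation x̄ - mu_0 = (4, 6.75) - (2, 1) = (2, 5.75).

Step 2 — sample covariance matrix, S[i,j] = (1/(n-1)) · Σ_k (x_{k,i} - mean_i) · (x_{k,j} - mean_j), divisor n-1 = 3:
  S[A,A] = ((2)·(2) + (-3)·(-3) + (-2)·(-2) + (3)·(3)) / 3 = 26/3 = 8.6667
  S[A,B] = ((2)·(-0.75) + (-3)·(0.25) + (-2)·(0.25) + (3)·(0.25)) / 3 = -2/3 = -0.6667
  S[B,B] = ((-0.75)·(-0.75) + (0.25)·(0.25) + (0.25)·(0.25) + (0.25)·(0.25)) / 3 = 0.75/3 = 0.25
  S = [[8.6667, -0.6667],
 [-0.6667, 0.25]].

Step 3 — invert S. det(S) = 8.6667·0.25 - (-0.6667)² = 1.7222.
  S^{-1} = (1/det) · [[d, -b], [-b, a]] = [[0.1452, 0.3871],
 [0.3871, 5.0323]].

Step 4 — quadratic form (x̄ - mu_0)^T · S^{-1} · (x̄ - mu_0):
  S^{-1} · (x̄ - mu_0) = (2.5161, 29.7097),
  (x̄ - mu_0)^T · [...] = (2)·(2.5161) + (5.75)·(29.7097) = 175.8629.

Step 5 — scale by n: T² = 4 · 175.8629 = 703.4516.

T² ≈ 703.4516


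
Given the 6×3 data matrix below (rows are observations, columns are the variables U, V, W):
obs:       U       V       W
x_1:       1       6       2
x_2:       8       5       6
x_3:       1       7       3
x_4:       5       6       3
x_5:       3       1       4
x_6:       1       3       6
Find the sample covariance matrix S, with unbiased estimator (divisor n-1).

Step 1 — column means:
  mean(U) = (1 + 8 + 1 + 5 + 3 + 1) / 6 = 19/6 = 3.1667
  mean(V) = (6 + 5 + 7 + 6 + 1 + 3) / 6 = 28/6 = 4.6667
  mean(W) = (2 + 6 + 3 + 3 + 4 + 6) / 6 = 24/6 = 4

Step 2 — sample covariance S[i,j] = (1/(n-1)) · Σ_k (x_{k,i} - mean_i) · (x_{k,j} - mean_j), with n-1 = 5.
  S[U,U] = ((-2.1667)·(-2.1667) + (4.8333)·(4.8333) + (-2.1667)·(-2.1667) + (1.8333)·(1.8333) + (-0.1667)·(-0.1667) + (-2.1667)·(-2.1667)) / 5 = 40.8333/5 = 8.1667
  S[U,V] = ((-2.1667)·(1.3333) + (4.8333)·(0.3333) + (-2.1667)·(2.3333) + (1.8333)·(1.3333) + (-0.1667)·(-3.6667) + (-2.1667)·(-1.6667)) / 5 = 0.3333/5 = 0.0667
  S[U,W] = ((-2.1667)·(-2) + (4.8333)·(2) + (-2.1667)·(-1) + (1.8333)·(-1) + (-0.1667)·(0) + (-2.1667)·(2)) / 5 = 10/5 = 2
  S[V,V] = ((1.3333)·(1.3333) + (0.3333)·(0.3333) + (2.3333)·(2.3333) + (1.3333)·(1.3333) + (-3.6667)·(-3.6667) + (-1.6667)·(-1.6667)) / 5 = 25.3333/5 = 5.0667
  S[V,W] = ((1.3333)·(-2) + (0.3333)·(2) + (2.3333)·(-1) + (1.3333)·(-1) + (-3.6667)·(0) + (-1.6667)·(2)) / 5 = -9/5 = -1.8
  S[W,W] = ((-2)·(-2) + (2)·(2) + (-1)·(-1) + (-1)·(-1) + (0)·(0) + (2)·(2)) / 5 = 14/5 = 2.8

S is symmetric (S[j,i] = S[i,j]). Assembling:

S = [[8.1667, 0.0667, 2],
 [0.0667, 5.0667, -1.8],
 [2, -1.8, 2.8]]


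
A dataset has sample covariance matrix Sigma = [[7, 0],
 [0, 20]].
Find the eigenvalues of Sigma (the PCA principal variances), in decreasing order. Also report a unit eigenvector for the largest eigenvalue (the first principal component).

Step 1 — characteristic polynomial of 2×2 Sigma:
  det(Sigma - λI) = λ² - trace · λ + det = 0.
  trace = 7 + 20 = 27, det = 7·20 - (0)² = 140.
Step 2 — discriminant:
  Δ = trace² - 4·det = 729 - 560 = 169.
Step 3 — eigenvalues:
  λ = (trace ± √Δ)/2 = (27 ± 13)/2,
  λ_1 = 20,  λ_2 = 7.

Step 4 — unit eigenvector for λ_1: Sigma is diagonal, so its eigenvectors are the coordinate axes. λ_1 = 20 is the diagonal entry on the second coordinate axis, hence
  v_1 = (0, 1) (||v_1|| = 1).

λ_1 = 20,  λ_2 = 7;  v_1 ≈ (0, 1)


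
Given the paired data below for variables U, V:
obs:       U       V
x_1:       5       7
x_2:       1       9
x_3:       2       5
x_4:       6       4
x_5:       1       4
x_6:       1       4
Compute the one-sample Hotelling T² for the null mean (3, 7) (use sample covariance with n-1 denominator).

Step 1 — sample mean vector:
  mean(U) = (5 + 1 + 2 + 6 + 1 + 1) / 6 = 16/6 = 2.6667
  mean(V) = (7 + 9 + 5 + 4 + 4 + 4) / 6 = 33/6 = 5.5
  x̄ = (2.6667, 5.5),  deviation x̄ - mu_0 = (2.6667, 5.5) - (3, 7) = (-0.3333, -1.5).

Step 2 — sample covariance matrix, S[i,j] = (1/(n-1)) · Σ_k (x_{k,i} - mean_i) · (x_{k,j} - mean_j), divisor n-1 = 5:
  S[U,U] = ((2.3333)·(2.3333) + (-1.6667)·(-1.6667) + (-0.6667)·(-0.6667) + (3.3333)·(3.3333) + (-1.6667)·(-1.6667) + (-1.6667)·(-1.6667)) / 5 = 25.3333/5 = 5.0667
  S[U,V] = ((2.3333)·(1.5) + (-1.6667)·(3.5) + (-0.6667)·(-0.5) + (3.3333)·(-1.5) + (-1.6667)·(-1.5) + (-1.6667)·(-1.5)) / 5 = -2/5 = -0.4
  S[V,V] = ((1.5)·(1.5) + (3.5)·(3.5) + (-0.5)·(-0.5) + (-1.5)·(-1.5) + (-1.5)·(-1.5) + (-1.5)·(-1.5)) / 5 = 21.5/5 = 4.3
  S = [[5.0667, -0.4],
 [-0.4, 4.3]].

Step 3 — invert S. det(S) = 5.0667·4.3 - (-0.4)² = 21.6267.
  S^{-1} = (1/det) · [[d, -b], [-b, a]] = [[0.1988, 0.0185],
 [0.0185, 0.2343]].

Step 4 — quadratic form (x̄ - mu_0)^T · S^{-1} · (x̄ - mu_0):
  S^{-1} · (x̄ - mu_0) = (-0.094, -0.3576),
  (x̄ - mu_0)^T · [...] = (-0.3333)·(-0.094) + (-1.5)·(-0.3576) = 0.5677.

Step 5 — scale by n: T² = 6 · 0.5677 = 3.4063.

T² ≈ 3.4063


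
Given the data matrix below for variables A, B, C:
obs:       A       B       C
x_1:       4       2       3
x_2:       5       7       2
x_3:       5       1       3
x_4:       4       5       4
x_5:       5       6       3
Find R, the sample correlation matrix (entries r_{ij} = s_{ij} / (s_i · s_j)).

Step 1 — column means:
  mean(A) = (4 + 5 + 5 + 4 + 5) / 5 = 23/5 = 4.6
  mean(B) = (2 + 7 + 1 + 5 + 6) / 5 = 21/5 = 4.2
  mean(C) = (3 + 2 + 3 + 4 + 3) / 5 = 15/5 = 3

Step 2 — sample variances and covariances s[i,j] = (1/(n-1)) · Σ_k (x_{k,i} - mean_i) · (x_{k,j} - mean_j), with n-1 = 4:
  s[A,A] = ((-0.6)·(-0.6) + (0.4)·(0.4) + (0.4)·(0.4) + (-0.6)·(-0.6) + (0.4)·(0.4)) / 4 = 1.2/4 = 0.3
  s[A,B] = ((-0.6)·(-2.2) + (0.4)·(2.8) + (0.4)·(-3.2) + (-0.6)·(0.8) + (0.4)·(1.8)) / 4 = 1.4/4 = 0.35
  s[A,C] = ((-0.6)·(0) + (0.4)·(-1) + (0.4)·(0) + (-0.6)·(1) + (0.4)·(0)) / 4 = -1/4 = -0.25
  s[B,B] = ((-2.2)·(-2.2) + (2.8)·(2.8) + (-3.2)·(-3.2) + (0.8)·(0.8) + (1.8)·(1.8)) / 4 = 26.8/4 = 6.7
  s[B,C] = ((-2.2)·(0) + (2.8)·(-1) + (-3.2)·(0) + (0.8)·(1) + (1.8)·(0)) / 4 = -2/4 = -0.5
  s[C,C] = ((0)·(0) + (-1)·(-1) + (0)·(0) + (1)·(1) + (0)·(0)) / 4 = 2/4 = 0.5
  Sample standard deviations s_i = √(s[i,i]):
  s(A) = √(0.3) = 0.5477
  s(B) = √(6.7) = 2.5884
  s(C) = √(0.5) = 0.7071

Step 3 — r_{ij} = s_{ij} / (s_i · s_j):
  r[A,A] = 1 (diagonal).
  r[A,B] = 0.35 / (0.5477 · 2.5884) = 0.35 / 1.4177 = 0.2469
  r[A,C] = -0.25 / (0.5477 · 0.7071) = -0.25 / 0.3873 = -0.6455
  r[B,B] = 1 (diagonal).
  r[B,C] = -0.5 / (2.5884 · 0.7071) = -0.5 / 1.8303 = -0.2732
  r[C,C] = 1 (diagonal).

R is symmetric with unit diagonal. Assembling:

R = [[1, 0.2469, -0.6455],
 [0.2469, 1, -0.2732],
 [-0.6455, -0.2732, 1]]


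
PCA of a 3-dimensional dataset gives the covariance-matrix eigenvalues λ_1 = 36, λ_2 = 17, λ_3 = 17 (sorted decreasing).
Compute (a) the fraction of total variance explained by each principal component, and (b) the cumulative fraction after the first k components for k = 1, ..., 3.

Step 1 — total variance = trace(Sigma) = Σ λ_i = 36 + 17 + 17 = 70.

Step 2 — fraction explained by component i = λ_i / Σ λ:
  PC1: 36/70 = 0.5143
  PC2: 17/70 = 0.2429
  PC3: 17/70 = 0.2429

Step 3 — cumulative fraction after k components = (λ_1 + ... + λ_k) / Σ λ:
  k = 1: 36/70 = 0.5143
  k = 2: (36 + 17)/70 = 53/70 = 0.7571
  k = 3: (36 + 17 + 17)/70 = 70/70 = 1

Summary (fraction, with percent):

explained: PC1 0.5143 (51.43%), PC2 0.2429 (24.29%), PC3 0.2429 (24.29%);  cumulative: 0.5143, 0.7571, 1


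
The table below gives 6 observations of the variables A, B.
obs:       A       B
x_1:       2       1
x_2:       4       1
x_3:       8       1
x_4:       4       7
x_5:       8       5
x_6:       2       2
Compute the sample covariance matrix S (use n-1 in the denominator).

Step 1 — column means:
  mean(A) = (2 + 4 + 8 + 4 + 8 + 2) / 6 = 28/6 = 4.6667
  mean(B) = (1 + 1 + 1 + 7 + 5 + 2) / 6 = 17/6 = 2.8333

Step 2 — sample covariance S[i,j] = (1/(n-1)) · Σ_k (x_{k,i} - mean_i) · (x_{k,j} - mean_j), with n-1 = 5.
  S[A,A] = ((-2.6667)·(-2.6667) + (-0.6667)·(-0.6667) + (3.3333)·(3.3333) + (-0.6667)·(-0.6667) + (3.3333)·(3.3333) + (-2.6667)·(-2.6667)) / 5 = 37.3333/5 = 7.4667
  S[A,B] = ((-2.6667)·(-1.8333) + (-0.6667)·(-1.8333) + (3.3333)·(-1.8333) + (-0.6667)·(4.1667) + (3.3333)·(2.1667) + (-2.6667)·(-0.8333)) / 5 = 6.6667/5 = 1.3333
  S[B,B] = ((-1.8333)·(-1.8333) + (-1.8333)·(-1.8333) + (-1.8333)·(-1.8333) + (4.1667)·(4.1667) + (2.1667)·(2.1667) + (-0.8333)·(-0.8333)) / 5 = 32.8333/5 = 6.5667

S is symmetric (S[j,i] = S[i,j]). Assembling:

S = [[7.4667, 1.3333],
 [1.3333, 6.5667]]


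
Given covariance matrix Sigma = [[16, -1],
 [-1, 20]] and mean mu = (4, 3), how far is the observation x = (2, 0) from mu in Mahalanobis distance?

Step 1 — centre the observation: (x - mu) = (-2, -3).

Step 2 — invert Sigma. det(Sigma) = 16·20 - (-1)² = 319.
  Sigma^{-1} = (1/det) · [[d, -b], [-b, a]] = [[0.0627, 0.0031],
 [0.0031, 0.0502]].

Step 3 — form the quadratic (x - mu)^T · Sigma^{-1} · (x - mu):
  Sigma^{-1} · (x - mu) = (-0.1348, -0.1567).
  (x - mu)^T · [Sigma^{-1} · (x - mu)] = (-2)·(-0.1348) + (-3)·(-0.1567) = 0.7398.

Step 4 — take square root: d = √(0.7398) ≈ 0.8601.

d(x, mu) = √(0.7398) ≈ 0.8601


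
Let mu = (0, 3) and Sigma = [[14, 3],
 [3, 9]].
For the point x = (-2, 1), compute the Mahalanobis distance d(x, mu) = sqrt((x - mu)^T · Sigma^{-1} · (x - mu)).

Step 1 — centre the observation: (x - mu) = (-2, -2).

Step 2 — invert Sigma. det(Sigma) = 14·9 - (3)² = 117.
  Sigma^{-1} = (1/det) · [[d, -b], [-b, a]] = [[0.0769, -0.0256],
 [-0.0256, 0.1197]].

Step 3 — form the quadratic (x - mu)^T · Sigma^{-1} · (x - mu):
  Sigma^{-1} · (x - mu) = (-0.1026, -0.188).
  (x - mu)^T · [Sigma^{-1} · (x - mu)] = (-2)·(-0.1026) + (-2)·(-0.188) = 0.5812.

Step 4 — take square root: d = √(0.5812) ≈ 0.7624.

d(x, mu) = √(0.5812) ≈ 0.7624


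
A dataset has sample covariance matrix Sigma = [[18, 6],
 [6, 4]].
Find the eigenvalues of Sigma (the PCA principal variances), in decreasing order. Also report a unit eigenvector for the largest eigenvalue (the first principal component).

Step 1 — characteristic polynomial of 2×2 Sigma:
  det(Sigma - λI) = λ² - trace · λ + det = 0.
  trace = 18 + 4 = 22, det = 18·4 - (6)² = 36.
Step 2 — discriminant:
  Δ = trace² - 4·det = 484 - 144 = 340.
Step 3 — eigenvalues:
  λ = (trace ± √Δ)/2 = (22 ± 18.4391)/2,
  λ_1 = 20.2195,  λ_2 = 1.7805.

Step 4 — unit eigenvector for λ_1: solve (Sigma - λ_1 I)v = 0. First row:
  (18 - 20.2195)·v_x + (6)·v_y = 0, i.e. (-2.2195)·v_x + (6)·v_y = 0,
  so v ∝ (b, λ_1 - a) = (6, 2.2195) = u.
  ||u|| = √((6)² + (2.2195)²) = √(40.9264) ≈ 6.3974,
  v_1 = u/||u|| ≈ (0.9379, 0.3469) (||v_1|| = 1).

λ_1 = 20.2195,  λ_2 = 1.7805;  v_1 ≈ (0.9379, 0.3469)


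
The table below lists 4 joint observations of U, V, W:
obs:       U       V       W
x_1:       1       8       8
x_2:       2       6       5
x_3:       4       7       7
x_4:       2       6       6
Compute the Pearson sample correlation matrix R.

Step 1 — column means:
  mean(U) = (1 + 2 + 4 + 2) / 4 = 9/4 = 2.25
  mean(V) = (8 + 6 + 7 + 6) / 4 = 27/4 = 6.75
  mean(W) = (8 + 5 + 7 + 6) / 4 = 26/4 = 6.5

Step 2 — sample variances and covariances s[i,j] = (1/(n-1)) · Σ_k (x_{k,i} - mean_i) · (x_{k,j} - mean_j), with n-1 = 3:
  s[U,U] = ((-1.25)·(-1.25) + (-0.25)·(-0.25) + (1.75)·(1.75) + (-0.25)·(-0.25)) / 3 = 4.75/3 = 1.5833
  s[U,V] = ((-1.25)·(1.25) + (-0.25)·(-0.75) + (1.75)·(0.25) + (-0.25)·(-0.75)) / 3 = -0.75/3 = -0.25
  s[U,W] = ((-1.25)·(1.5) + (-0.25)·(-1.5) + (1.75)·(0.5) + (-0.25)·(-0.5)) / 3 = -0.5/3 = -0.1667
  s[V,V] = ((1.25)·(1.25) + (-0.75)·(-0.75) + (0.25)·(0.25) + (-0.75)·(-0.75)) / 3 = 2.75/3 = 0.9167
  s[V,W] = ((1.25)·(1.5) + (-0.75)·(-1.5) + (0.25)·(0.5) + (-0.75)·(-0.5)) / 3 = 3.5/3 = 1.1667
  s[W,W] = ((1.5)·(1.5) + (-1.5)·(-1.5) + (0.5)·(0.5) + (-0.5)·(-0.5)) / 3 = 5/3 = 1.6667
  Sample standard deviations s_i = √(s[i,i]):
  s(U) = √(1.5833) = 1.2583
  s(V) = √(0.9167) = 0.9574
  s(W) = √(1.6667) = 1.291

Step 3 — r_{ij} = s_{ij} / (s_i · s_j):
  r[U,U] = 1 (diagonal).
  r[U,V] = -0.25 / (1.2583 · 0.9574) = -0.25 / 1.2047 = -0.2075
  r[U,W] = -0.1667 / (1.2583 · 1.291) = -0.1667 / 1.6245 = -0.1026
  r[V,V] = 1 (diagonal).
  r[V,W] = 1.1667 / (0.9574 · 1.291) = 1.1667 / 1.236 = 0.9439
  r[W,W] = 1 (diagonal).

R is symmetric with unit diagonal. Assembling:

R = [[1, -0.2075, -0.1026],
 [-0.2075, 1, 0.9439],
 [-0.1026, 0.9439, 1]]


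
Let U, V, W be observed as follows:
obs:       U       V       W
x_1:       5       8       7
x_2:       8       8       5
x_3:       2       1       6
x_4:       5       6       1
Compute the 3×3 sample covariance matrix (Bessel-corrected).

Step 1 — column means:
  mean(U) = (5 + 8 + 2 + 5) / 4 = 20/4 = 5
  mean(V) = (8 + 8 + 1 + 6) / 4 = 23/4 = 5.75
  mean(W) = (7 + 5 + 6 + 1) / 4 = 19/4 = 4.75

Step 2 — sample covariance S[i,j] = (1/(n-1)) · Σ_k (x_{k,i} - mean_i) · (x_{k,j} - mean_j), with n-1 = 3.
  S[U,U] = ((0)·(0) + (3)·(3) + (-3)·(-3) + (0)·(0)) / 3 = 18/3 = 6
  S[U,V] = ((0)·(2.25) + (3)·(2.25) + (-3)·(-4.75) + (0)·(0.25)) / 3 = 21/3 = 7
  S[U,W] = ((0)·(2.25) + (3)·(0.25) + (-3)·(1.25) + (0)·(-3.75)) / 3 = -3/3 = -1
  S[V,V] = ((2.25)·(2.25) + (2.25)·(2.25) + (-4.75)·(-4.75) + (0.25)·(0.25)) / 3 = 32.75/3 = 10.9167
  S[V,W] = ((2.25)·(2.25) + (2.25)·(0.25) + (-4.75)·(1.25) + (0.25)·(-3.75)) / 3 = -1.25/3 = -0.4167
  S[W,W] = ((2.25)·(2.25) + (0.25)·(0.25) + (1.25)·(1.25) + (-3.75)·(-3.75)) / 3 = 20.75/3 = 6.9167

S is symmetric (S[j,i] = S[i,j]). Assembling:

S = [[6, 7, -1],
 [7, 10.9167, -0.4167],
 [-1, -0.4167, 6.9167]]


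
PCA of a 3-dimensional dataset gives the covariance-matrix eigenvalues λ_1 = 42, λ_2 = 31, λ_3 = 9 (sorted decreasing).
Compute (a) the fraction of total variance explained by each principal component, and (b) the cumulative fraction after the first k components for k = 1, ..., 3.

Step 1 — total variance = trace(Sigma) = Σ λ_i = 42 + 31 + 9 = 82.

Step 2 — fraction explained by component i = λ_i / Σ λ:
  PC1: 42/82 = 0.5122
  PC2: 31/82 = 0.378
  PC3: 9/82 = 0.1098

Step 3 — cumulative fraction after k components = (λ_1 + ... + λ_k) / Σ λ:
  k = 1: 42/82 = 0.5122
  k = 2: (42 + 31)/82 = 73/82 = 0.8902
  k = 3: (42 + 31 + 9)/82 = 82/82 = 1

Summary (fraction, with percent):

explained: PC1 0.5122 (51.22%), PC2 0.378 (37.8%), PC3 0.1098 (10.98%);  cumulative: 0.5122, 0.8902, 1


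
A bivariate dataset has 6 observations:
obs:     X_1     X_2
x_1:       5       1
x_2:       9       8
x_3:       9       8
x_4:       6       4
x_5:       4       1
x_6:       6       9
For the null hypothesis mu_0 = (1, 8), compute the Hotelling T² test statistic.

Step 1 — sample mean vector:
  mean(X_1) = (5 + 9 + 9 + 6 + 4 + 6) / 6 = 39/6 = 6.5
  mean(X_2) = (1 + 8 + 8 + 4 + 1 + 9) / 6 = 31/6 = 5.1667
  x̄ = (6.5, 5.1667),  deviation x̄ - mu_0 = (6.5, 5.1667) - (1, 8) = (5.5, -2.8333).

Step 2 — sample covariance matrix, S[i,j] = (1/(n-1)) · Σ_k (x_{k,i} - mean_i) · (x_{k,j} - mean_j), divisor n-1 = 5:
  S[X_1,X_1] = ((-1.5)·(-1.5) + (2.5)·(2.5) + (2.5)·(2.5) + (-0.5)·(-0.5) + (-2.5)·(-2.5) + (-0.5)·(-0.5)) / 5 = 21.5/5 = 4.3
  S[X_1,X_2] = ((-1.5)·(-4.1667) + (2.5)·(2.8333) + (2.5)·(2.8333) + (-0.5)·(-1.1667) + (-2.5)·(-4.1667) + (-0.5)·(3.8333)) / 5 = 29.5/5 = 5.9
  S[X_2,X_2] = ((-4.1667)·(-4.1667) + (2.8333)·(2.8333) + (2.8333)·(2.8333) + (-1.1667)·(-1.1667) + (-4.1667)·(-4.1667) + (3.8333)·(3.8333)) / 5 = 66.8333/5 = 13.3667
  S = [[4.3, 5.9],
 [5.9, 13.3667]].

Step 3 — invert S. det(S) = 4.3·13.3667 - (5.9)² = 22.6667.
  S^{-1} = (1/det) · [[d, -b], [-b, a]] = [[0.5897, -0.2603],
 [-0.2603, 0.1897]].

Step 4 — quadratic form (x̄ - mu_0)^T · S^{-1} · (x̄ - mu_0):
  S^{-1} · (x̄ - mu_0) = (3.9809, -1.9691),
  (x̄ - mu_0)^T · [...] = (5.5)·(3.9809) + (-2.8333)·(-1.9691) = 27.474.

Step 5 — scale by n: T² = 6 · 27.474 = 164.8441.

T² ≈ 164.8441


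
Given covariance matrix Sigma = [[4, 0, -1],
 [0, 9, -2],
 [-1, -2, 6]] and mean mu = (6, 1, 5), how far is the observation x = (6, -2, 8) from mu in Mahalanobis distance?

Step 1 — centre the observation: (x - mu) = (0, -3, 3).

Step 2 — invert Sigma (cofactor / det for 3×3, or solve directly):
  Sigma^{-1} = [[0.2618, 0.0105, 0.0471],
 [0.0105, 0.1204, 0.0419],
 [0.0471, 0.0419, 0.1885]].

Step 3 — form the quadratic (x - mu)^T · Sigma^{-1} · (x - mu):
  Sigma^{-1} · (x - mu) = (0.1099, -0.2356, 0.4398).
  (x - mu)^T · [Sigma^{-1} · (x - mu)] = (0)·(0.1099) + (-3)·(-0.2356) + (3)·(0.4398) = 2.0262.

Step 4 — take square root: d = √(2.0262) ≈ 1.4234.

d(x, mu) = √(2.0262) ≈ 1.4234


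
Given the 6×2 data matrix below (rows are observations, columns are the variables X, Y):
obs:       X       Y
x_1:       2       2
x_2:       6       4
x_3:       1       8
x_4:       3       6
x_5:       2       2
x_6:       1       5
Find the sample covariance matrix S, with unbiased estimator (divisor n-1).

Step 1 — column means:
  mean(X) = (2 + 6 + 1 + 3 + 2 + 1) / 6 = 15/6 = 2.5
  mean(Y) = (2 + 4 + 8 + 6 + 2 + 5) / 6 = 27/6 = 4.5

Step 2 — sample covariance S[i,j] = (1/(n-1)) · Σ_k (x_{k,i} - mean_i) · (x_{k,j} - mean_j), with n-1 = 5.
  S[X,X] = ((-0.5)·(-0.5) + (3.5)·(3.5) + (-1.5)·(-1.5) + (0.5)·(0.5) + (-0.5)·(-0.5) + (-1.5)·(-1.5)) / 5 = 17.5/5 = 3.5
  S[X,Y] = ((-0.5)·(-2.5) + (3.5)·(-0.5) + (-1.5)·(3.5) + (0.5)·(1.5) + (-0.5)·(-2.5) + (-1.5)·(0.5)) / 5 = -4.5/5 = -0.9
  S[Y,Y] = ((-2.5)·(-2.5) + (-0.5)·(-0.5) + (3.5)·(3.5) + (1.5)·(1.5) + (-2.5)·(-2.5) + (0.5)·(0.5)) / 5 = 27.5/5 = 5.5

S is symmetric (S[j,i] = S[i,j]). Assembling:

S = [[3.5, -0.9],
 [-0.9, 5.5]]


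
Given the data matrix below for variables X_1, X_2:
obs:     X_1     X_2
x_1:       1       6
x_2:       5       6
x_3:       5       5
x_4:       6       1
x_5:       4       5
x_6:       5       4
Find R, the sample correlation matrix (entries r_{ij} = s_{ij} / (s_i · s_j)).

Step 1 — column means:
  mean(X_1) = (1 + 5 + 5 + 6 + 4 + 5) / 6 = 26/6 = 4.3333
  mean(X_2) = (6 + 6 + 5 + 1 + 5 + 4) / 6 = 27/6 = 4.5

Step 2 — sample variances and covariances s[i,j] = (1/(n-1)) · Σ_k (x_{k,i} - mean_i) · (x_{k,j} - mean_j), with n-1 = 5:
  s[X_1,X_1] = ((-3.3333)·(-3.3333) + (0.6667)·(0.6667) + (0.6667)·(0.6667) + (1.6667)·(1.6667) + (-0.3333)·(-0.3333) + (0.6667)·(0.6667)) / 5 = 15.3333/5 = 3.0667
  s[X_1,X_2] = ((-3.3333)·(1.5) + (0.6667)·(1.5) + (0.6667)·(0.5) + (1.6667)·(-3.5) + (-0.3333)·(0.5) + (0.6667)·(-0.5)) / 5 = -10/5 = -2
  s[X_2,X_2] = ((1.5)·(1.5) + (1.5)·(1.5) + (0.5)·(0.5) + (-3.5)·(-3.5) + (0.5)·(0.5) + (-0.5)·(-0.5)) / 5 = 17.5/5 = 3.5
  Sample standard deviations s_i = √(s[i,i]):
  s(X_1) = √(3.0667) = 1.7512
  s(X_2) = √(3.5) = 1.8708

Step 3 — r_{ij} = s_{ij} / (s_i · s_j):
  r[X_1,X_1] = 1 (diagonal).
  r[X_1,X_2] = -2 / (1.7512 · 1.8708) = -2 / 3.2762 = -0.6105
  r[X_2,X_2] = 1 (diagonal).

R is symmetric with unit diagonal. Assembling:

R = [[1, -0.6105],
 [-0.6105, 1]]


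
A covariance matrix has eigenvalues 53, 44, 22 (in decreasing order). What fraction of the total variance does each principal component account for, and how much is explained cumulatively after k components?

Step 1 — total variance = trace(Sigma) = Σ λ_i = 53 + 44 + 22 = 119.

Step 2 — fraction explained by component i = λ_i / Σ λ:
  PC1: 53/119 = 0.4454
  PC2: 44/119 = 0.3697
  PC3: 22/119 = 0.1849

Step 3 — cumulative fraction after k components = (λ_1 + ... + λ_k) / Σ λ:
  k = 1: 53/119 = 0.4454
  k = 2: (53 + 44)/119 = 97/119 = 0.8151
  k = 3: (53 + 44 + 22)/119 = 119/119 = 1

Summary (fraction, with percent):

explained: PC1 0.4454 (44.54%), PC2 0.3697 (36.97%), PC3 0.1849 (18.49%);  cumulative: 0.4454, 0.8151, 1


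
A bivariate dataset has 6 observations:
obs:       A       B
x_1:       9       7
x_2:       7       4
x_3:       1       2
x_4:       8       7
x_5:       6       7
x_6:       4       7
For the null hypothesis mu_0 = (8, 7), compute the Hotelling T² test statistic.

Step 1 — sample mean vector:
  mean(A) = (9 + 7 + 1 + 8 + 6 + 4) / 6 = 35/6 = 5.8333
  mean(B) = (7 + 4 + 2 + 7 + 7 + 7) / 6 = 34/6 = 5.6667
  x̄ = (5.8333, 5.6667),  deviation x̄ - mu_0 = (5.8333, 5.6667) - (8, 7) = (-2.1667, -1.3333).

Step 2 — sample covariance matrix, S[i,j] = (1/(n-1)) · Σ_k (x_{k,i} - mean_i) · (x_{k,j} - mean_j), divisor n-1 = 5:
  S[A,A] = ((3.1667)·(3.1667) + (1.1667)·(1.1667) + (-4.8333)·(-4.8333) + (2.1667)·(2.1667) + (0.1667)·(0.1667) + (-1.8333)·(-1.8333)) / 5 = 42.8333/5 = 8.5667
  S[A,B] = ((3.1667)·(1.3333) + (1.1667)·(-1.6667) + (-4.8333)·(-3.6667) + (2.1667)·(1.3333) + (0.1667)·(1.3333) + (-1.8333)·(1.3333)) / 5 = 20.6667/5 = 4.1333
  S[B,B] = ((1.3333)·(1.3333) + (-1.6667)·(-1.6667) + (-3.6667)·(-3.6667) + (1.3333)·(1.3333) + (1.3333)·(1.3333) + (1.3333)·(1.3333)) / 5 = 23.3333/5 = 4.6667
  S = [[8.5667, 4.1333],
 [4.1333, 4.6667]].

Step 3 — invert S. det(S) = 8.5667·4.6667 - (4.1333)² = 22.8933.
  S^{-1} = (1/det) · [[d, -b], [-b, a]] = [[0.2038, -0.1805],
 [-0.1805, 0.3742]].

Step 4 — quadratic form (x̄ - mu_0)^T · S^{-1} · (x̄ - mu_0):
  S^{-1} · (x̄ - mu_0) = (-0.2009, -0.1077),
  (x̄ - mu_0)^T · [...] = (-2.1667)·(-0.2009) + (-1.3333)·(-0.1077) = 0.579.

Step 5 — scale by n: T² = 6 · 0.579 = 3.4741.

T² ≈ 3.4741


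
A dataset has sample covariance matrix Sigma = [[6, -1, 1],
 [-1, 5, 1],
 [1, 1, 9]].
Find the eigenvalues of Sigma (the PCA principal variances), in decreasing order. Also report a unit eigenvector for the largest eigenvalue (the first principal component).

Step 1 — characteristic polynomial p(λ) = det(λI - Sigma) = λ³ - tr·λ² + c_1·λ - det, where tr = trace, c_1 = sum of the principal 2×2 minors, det = det(Sigma):
  tr = 6 + 5 + 9 = 20,
  c_1 = (6·5 - (-1)²) + (6·9 - (1)²) + (5·9 - (1)²) = 29 + 53 + 44 = 126,
  det = 6·(5·9 - (1)²) - (-1)·((-1)·9 - (1)·(1)) + (1)·((-1)·(1) - 5·(1)) = 6·(44) - (-1)·(-10) + (1)·(-6) = 248.
  So p(λ) = λ³ - 20λ² + 126λ - 248.
Step 2 — look for an integer root (rational root theorem: any rational root is an integer divisor of 248). Testing λ = 4:
  p(4) = 64 - 320 + 504 - 248 = 0  ✓
  Dividing out (λ - 4): p(λ) = (λ - 4)(λ² - 16λ + 62).
Step 3 — remaining eigenvalues from the quadratic λ² - 16λ + 62 = 0:
  Δ = 16² - 4·62 = 256 - 248 = 8,  λ = (16 ± √8)/2 = (16 ± 2.8284)/2 ≈ 9.4142 or 6.5858.
  Sorted: λ_1 = 9.4142,  λ_2 = 6.5858,  λ_3 = 4  (check: sum = 20 = tr ✓).

Step 4 — unit eigenvector for λ_1 ≈ 9.4142: v spans the null space of (Sigma - λ_1 I), whose rows are
  r_1 = (-3.4142, -1, 1),  r_2 = (-1, -4.4142, 1),  r_3 = (1, 1, -0.4142).
  v is orthogonal to every row, so take v ∝ r_1 × r_2 = ((-1)·(1) - (1)·(-4.4142), (1)·(-1) - (-3.4142)·(1), (-3.4142)·(-4.4142) - (-1)·(-1)) ≈ (3.4142, 2.4142, 14.0711).
  Let u = (3.4142, 2.4142, 14.0711).
  ||u|| = √((3.4142)² + (2.4142)² + (14.0711)²) = √(215.4802) ≈ 14.6792,  v_1 = u/||u|| ≈ (0.2326, 0.1645, 0.9586) (||v_1|| = 1).

λ_1 = 9.4142,  λ_2 = 6.5858,  λ_3 = 4;  v_1 ≈ (0.2326, 0.1645, 0.9586)


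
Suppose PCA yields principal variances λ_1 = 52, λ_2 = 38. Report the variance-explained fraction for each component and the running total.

Step 1 — total variance = trace(Sigma) = Σ λ_i = 52 + 38 = 90.

Step 2 — fraction explained by component i = λ_i / Σ λ:
  PC1: 52/90 = 0.5778
  PC2: 38/90 = 0.4222

Step 3 — cumulative fraction after k components = (λ_1 + ... + λ_k) / Σ λ:
  k = 1: 52/90 = 0.5778
  k = 2: (52 + 38)/90 = 90/90 = 1

Summary (fraction, with percent):

explained: PC1 0.5778 (57.78%), PC2 0.4222 (42.22%);  cumulative: 0.5778, 1


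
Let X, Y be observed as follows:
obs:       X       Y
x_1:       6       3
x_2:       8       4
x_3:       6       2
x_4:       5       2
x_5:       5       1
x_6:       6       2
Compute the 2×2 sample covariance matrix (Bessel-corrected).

Step 1 — column means:
  mean(X) = (6 + 8 + 6 + 5 + 5 + 6) / 6 = 36/6 = 6
  mean(Y) = (3 + 4 + 2 + 2 + 1 + 2) / 6 = 14/6 = 2.3333

Step 2 — sample covariance S[i,j] = (1/(n-1)) · Σ_k (x_{k,i} - mean_i) · (x_{k,j} - mean_j), with n-1 = 5.
  S[X,X] = ((0)·(0) + (2)·(2) + (0)·(0) + (-1)·(-1) + (-1)·(-1) + (0)·(0)) / 5 = 6/5 = 1.2
  S[X,Y] = ((0)·(0.6667) + (2)·(1.6667) + (0)·(-0.3333) + (-1)·(-0.3333) + (-1)·(-1.3333) + (0)·(-0.3333)) / 5 = 5/5 = 1
  S[Y,Y] = ((0.6667)·(0.6667) + (1.6667)·(1.6667) + (-0.3333)·(-0.3333) + (-0.3333)·(-0.3333) + (-1.3333)·(-1.3333) + (-0.3333)·(-0.3333)) / 5 = 5.3333/5 = 1.0667

S is symmetric (S[j,i] = S[i,j]). Assembling:

S = [[1.2, 1],
 [1, 1.0667]]


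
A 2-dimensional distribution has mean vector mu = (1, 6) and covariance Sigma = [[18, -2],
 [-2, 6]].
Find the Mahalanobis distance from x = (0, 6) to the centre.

Step 1 — centre the observation: (x - mu) = (-1, 0).

Step 2 — invert Sigma. det(Sigma) = 18·6 - (-2)² = 104.
  Sigma^{-1} = (1/det) · [[d, -b], [-b, a]] = [[0.0577, 0.0192],
 [0.0192, 0.1731]].

Step 3 — form the quadratic (x - mu)^T · Sigma^{-1} · (x - mu):
  Sigma^{-1} · (x - mu) = (-0.0577, -0.0192).
  (x - mu)^T · [Sigma^{-1} · (x - mu)] = (-1)·(-0.0577) + (0)·(-0.0192) = 0.0577.

Step 4 — take square root: d = √(0.0577) ≈ 0.2402.

d(x, mu) = √(0.0577) ≈ 0.2402


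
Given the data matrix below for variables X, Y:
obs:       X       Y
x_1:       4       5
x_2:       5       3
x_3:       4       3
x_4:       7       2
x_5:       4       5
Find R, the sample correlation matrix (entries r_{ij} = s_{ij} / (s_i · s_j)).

Step 1 — column means:
  mean(X) = (4 + 5 + 4 + 7 + 4) / 5 = 24/5 = 4.8
  mean(Y) = (5 + 3 + 3 + 2 + 5) / 5 = 18/5 = 3.6

Step 2 — sample variances and covariances s[i,j] = (1/(n-1)) · Σ_k (x_{k,i} - mean_i) · (x_{k,j} - mean_j), with n-1 = 4:
  s[X,X] = ((-0.8)·(-0.8) + (0.2)·(0.2) + (-0.8)·(-0.8) + (2.2)·(2.2) + (-0.8)·(-0.8)) / 4 = 6.8/4 = 1.7
  s[X,Y] = ((-0.8)·(1.4) + (0.2)·(-0.6) + (-0.8)·(-0.6) + (2.2)·(-1.6) + (-0.8)·(1.4)) / 4 = -5.4/4 = -1.35
  s[Y,Y] = ((1.4)·(1.4) + (-0.6)·(-0.6) + (-0.6)·(-0.6) + (-1.6)·(-1.6) + (1.4)·(1.4)) / 4 = 7.2/4 = 1.8
  Sample standard deviations s_i = √(s[i,i]):
  s(X) = √(1.7) = 1.3038
  s(Y) = √(1.8) = 1.3416

Step 3 — r_{ij} = s_{ij} / (s_i · s_j):
  r[X,X] = 1 (diagonal).
  r[X,Y] = -1.35 / (1.3038 · 1.3416) = -1.35 / 1.7493 = -0.7717
  r[Y,Y] = 1 (diagonal).

R is symmetric with unit diagonal. Assembling:

R = [[1, -0.7717],
 [-0.7717, 1]]


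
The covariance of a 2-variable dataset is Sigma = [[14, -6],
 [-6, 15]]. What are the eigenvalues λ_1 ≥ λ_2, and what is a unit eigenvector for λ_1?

Step 1 — characteristic polynomial of 2×2 Sigma:
  det(Sigma - λI) = λ² - trace · λ + det = 0.
  trace = 14 + 15 = 29, det = 14·15 - (-6)² = 174.
Step 2 — discriminant:
  Δ = trace² - 4·det = 841 - 696 = 145.
Step 3 — eigenvalues:
  λ = (trace ± √Δ)/2 = (29 ± 12.0416)/2,
  λ_1 = 20.5208,  λ_2 = 8.4792.

Step 4 — unit eigenvector for λ_1: solve (Sigma - λ_1 I)v = 0. First row:
  (14 - 20.5208)·v_x + (-6)·v_y = 0, i.e. (-6.5208)·v_x + (-6)·v_y = 0,
  so v ∝ (b, λ_1 - a) = (-6, 6.5208); multiply by -1 so the first entry is positive: u = (6, -6.5208).
  ||u|| = √((6)² + (-6.5208)²) = √(78.5208) ≈ 8.8612,
  v_1 = u/||u|| ≈ (0.6771, -0.7359) (||v_1|| = 1).

λ_1 = 20.5208,  λ_2 = 8.4792;  v_1 ≈ (0.6771, -0.7359)


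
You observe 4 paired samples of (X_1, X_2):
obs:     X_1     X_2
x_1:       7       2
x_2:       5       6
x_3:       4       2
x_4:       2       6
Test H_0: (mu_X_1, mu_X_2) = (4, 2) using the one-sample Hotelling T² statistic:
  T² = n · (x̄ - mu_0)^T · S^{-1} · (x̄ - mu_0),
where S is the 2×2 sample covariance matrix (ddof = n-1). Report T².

Step 1 — sample mean vector:
  mean(X_1) = (7 + 5 + 4 + 2) / 4 = 18/4 = 4.5
  mean(X_2) = (2 + 6 + 2 + 6) / 4 = 16/4 = 4
  x̄ = (4.5, 4),  deviation x̄ - mu_0 = (4.5, 4) - (4, 2) = (0.5, 2).

Step 2 — sample covariance matrix, S[i,j] = (1/(n-1)) · Σ_k (x_{k,i} - mean_i) · (x_{k,j} - mean_j), divisor n-1 = 3:
  S[X_1,X_1] = ((2.5)·(2.5) + (0.5)·(0.5) + (-0.5)·(-0.5) + (-2.5)·(-2.5)) / 3 = 13/3 = 4.3333
  S[X_1,X_2] = ((2.5)·(-2) + (0.5)·(2) + (-0.5)·(-2) + (-2.5)·(2)) / 3 = -8/3 = -2.6667
  S[X_2,X_2] = ((-2)·(-2) + (2)·(2) + (-2)·(-2) + (2)·(2)) / 3 = 16/3 = 5.3333
  S = [[4.3333, -2.6667],
 [-2.6667, 5.3333]].

Step 3 — invert S. det(S) = 4.3333·5.3333 - (-2.6667)² = 16.
  S^{-1} = (1/det) · [[d, -b], [-b, a]] = [[0.3333, 0.1667],
 [0.1667, 0.2708]].

Step 4 — quadratic form (x̄ - mu_0)^T · S^{-1} · (x̄ - mu_0):
  S^{-1} · (x̄ - mu_0) = (0.5, 0.625),
  (x̄ - mu_0)^T · [...] = (0.5)·(0.5) + (2)·(0.625) = 1.5.

Step 5 — scale by n: T² = 4 · 1.5 = 6.

T² ≈ 6


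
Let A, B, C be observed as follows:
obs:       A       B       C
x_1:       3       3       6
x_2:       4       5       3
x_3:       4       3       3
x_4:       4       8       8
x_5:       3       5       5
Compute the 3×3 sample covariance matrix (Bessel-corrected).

Step 1 — column means:
  mean(A) = (3 + 4 + 4 + 4 + 3) / 5 = 18/5 = 3.6
  mean(B) = (3 + 5 + 3 + 8 + 5) / 5 = 24/5 = 4.8
  mean(C) = (6 + 3 + 3 + 8 + 5) / 5 = 25/5 = 5

Step 2 — sample covariance S[i,j] = (1/(n-1)) · Σ_k (x_{k,i} - mean_i) · (x_{k,j} - mean_j), with n-1 = 4.
  S[A,A] = ((-0.6)·(-0.6) + (0.4)·(0.4) + (0.4)·(0.4) + (0.4)·(0.4) + (-0.6)·(-0.6)) / 4 = 1.2/4 = 0.3
  S[A,B] = ((-0.6)·(-1.8) + (0.4)·(0.2) + (0.4)·(-1.8) + (0.4)·(3.2) + (-0.6)·(0.2)) / 4 = 1.6/4 = 0.4
  S[A,C] = ((-0.6)·(1) + (0.4)·(-2) + (0.4)·(-2) + (0.4)·(3) + (-0.6)·(0)) / 4 = -1/4 = -0.25
  S[B,B] = ((-1.8)·(-1.8) + (0.2)·(0.2) + (-1.8)·(-1.8) + (3.2)·(3.2) + (0.2)·(0.2)) / 4 = 16.8/4 = 4.2
  S[B,C] = ((-1.8)·(1) + (0.2)·(-2) + (-1.8)·(-2) + (3.2)·(3) + (0.2)·(0)) / 4 = 11/4 = 2.75
  S[C,C] = ((1)·(1) + (-2)·(-2) + (-2)·(-2) + (3)·(3) + (0)·(0)) / 4 = 18/4 = 4.5

S is symmetric (S[j,i] = S[i,j]). Assembling:

S = [[0.3, 0.4, -0.25],
 [0.4, 4.2, 2.75],
 [-0.25, 2.75, 4.5]]


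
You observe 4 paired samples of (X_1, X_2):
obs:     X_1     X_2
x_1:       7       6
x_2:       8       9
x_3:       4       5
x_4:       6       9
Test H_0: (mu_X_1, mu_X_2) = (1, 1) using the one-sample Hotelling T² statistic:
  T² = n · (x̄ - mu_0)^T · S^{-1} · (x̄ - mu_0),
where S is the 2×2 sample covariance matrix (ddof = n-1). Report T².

Step 1 — sample mean vector:
  mean(X_1) = (7 + 8 + 4 + 6) / 4 = 25/4 = 6.25
  mean(X_2) = (6 + 9 + 5 + 9) / 4 = 29/4 = 7.25
  x̄ = (6.25, 7.25),  deviation x̄ - mu_0 = (6.25, 7.25) - (1, 1) = (5.25, 6.25).

Step 2 — sample covariance matrix, S[i,j] = (1/(n-1)) · Σ_k (x_{k,i} - mean_i) · (x_{k,j} - mean_j), divisor n-1 = 3:
  S[X_1,X_1] = ((0.75)·(0.75) + (1.75)·(1.75) + (-2.25)·(-2.25) + (-0.25)·(-0.25)) / 3 = 8.75/3 = 2.9167
  S[X_1,X_2] = ((0.75)·(-1.25) + (1.75)·(1.75) + (-2.25)·(-2.25) + (-0.25)·(1.75)) / 3 = 6.75/3 = 2.25
  S[X_2,X_2] = ((-1.25)·(-1.25) + (1.75)·(1.75) + (-2.25)·(-2.25) + (1.75)·(1.75)) / 3 = 12.75/3 = 4.25
  S = [[2.9167, 2.25],
 [2.25, 4.25]].

Step 3 — invert S. det(S) = 2.9167·4.25 - (2.25)² = 7.3333.
  S^{-1} = (1/det) · [[d, -b], [-b, a]] = [[0.5795, -0.3068],
 [-0.3068, 0.3977]].

Step 4 — quadratic form (x̄ - mu_0)^T · S^{-1} · (x̄ - mu_0):
  S^{-1} · (x̄ - mu_0) = (1.125, 0.875),
  (x̄ - mu_0)^T · [...] = (5.25)·(1.125) + (6.25)·(0.875) = 11.375.

Step 5 — scale by n: T² = 4 · 11.375 = 45.5.

T² ≈ 45.5
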